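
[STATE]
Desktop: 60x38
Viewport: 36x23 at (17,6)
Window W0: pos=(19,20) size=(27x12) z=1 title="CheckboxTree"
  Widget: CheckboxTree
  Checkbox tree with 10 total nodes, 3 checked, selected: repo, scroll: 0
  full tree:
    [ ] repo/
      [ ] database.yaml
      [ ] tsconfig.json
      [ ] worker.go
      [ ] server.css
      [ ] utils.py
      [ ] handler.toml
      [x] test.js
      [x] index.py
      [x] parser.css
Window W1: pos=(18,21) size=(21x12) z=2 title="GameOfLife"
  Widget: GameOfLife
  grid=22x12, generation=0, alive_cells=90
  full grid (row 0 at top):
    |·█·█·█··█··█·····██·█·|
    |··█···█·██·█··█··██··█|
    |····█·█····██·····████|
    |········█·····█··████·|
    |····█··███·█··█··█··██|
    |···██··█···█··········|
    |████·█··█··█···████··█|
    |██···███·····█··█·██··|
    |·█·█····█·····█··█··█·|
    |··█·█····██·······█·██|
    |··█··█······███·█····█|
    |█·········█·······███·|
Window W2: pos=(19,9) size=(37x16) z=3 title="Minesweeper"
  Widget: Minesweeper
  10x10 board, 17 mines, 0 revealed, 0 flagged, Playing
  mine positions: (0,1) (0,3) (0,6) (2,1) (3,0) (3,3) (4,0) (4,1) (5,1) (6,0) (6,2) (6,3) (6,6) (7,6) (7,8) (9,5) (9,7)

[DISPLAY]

                                    
                                    
                                    
  ┏━━━━━━━━━━━━━━━━━━━━━━━━━━━━━━━━━
  ┃ Minesweeper                     
  ┠─────────────────────────────────
  ┃■■■■■■■■■■                       
  ┃■■■■■■■■■■                       
  ┃■■■■■■■■■■                       
  ┃■■■■■■■■■■                       
  ┃■■■■■■■■■■                       
  ┃■■■■■■■■■■                       
  ┃■■■■■■■■■■                       
  ┃■■■■■■■■■■                       
  ┃■■■■■■■■■■                       
 ┏┃■■■■■■■■■■                       
 ┃┃                                 
 ┠┃                                 
 ┃┗━━━━━━━━━━━━━━━━━━━━━━━━━━━━━━━━━
 ┃···█·█····██·····██┃n     ┃       
 ┃·······█·····█··███┃      ┃       
 ┃···█··███·█··█··█··┃      ┃       
 ┃··██··█···█········┃      ┃       


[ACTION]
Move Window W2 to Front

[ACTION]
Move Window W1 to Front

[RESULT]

                                    
                                    
                                    
  ┏━━━━━━━━━━━━━━━━━━━━━━━━━━━━━━━━━
  ┃ Minesweeper                     
  ┠─────────────────────────────────
  ┃■■■■■■■■■■                       
  ┃■■■■■■■■■■                       
  ┃■■■■■■■■■■                       
  ┃■■■■■■■■■■                       
  ┃■■■■■■■■■■                       
  ┃■■■■■■■■■■                       
  ┃■■■■■■■■■■                       
  ┃■■■■■■■■■■                       
  ┃■■■■■■■■■■                       
 ┏━━━━━━━━━━━━━━━━━━━┓              
 ┃ GameOfLife        ┃              
 ┠───────────────────┨              
 ┃Gen: 0             ┃━━━━━━━━━━━━━━
 ┃···█·█····██·····██┃n     ┃       
 ┃·······█·····█··███┃      ┃       
 ┃···█··███·█··█··█··┃      ┃       
 ┃··██··█···█········┃      ┃       


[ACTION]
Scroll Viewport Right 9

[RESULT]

                                    
                                    
                                    
━━━━━━━━━━━━━━━━━━━━━━━━━━━━━━━┓    
esweeper                       ┃    
───────────────────────────────┨    
■■■■■■                         ┃    
■■■■■■                         ┃    
■■■■■■                         ┃    
■■■■■■                         ┃    
■■■■■■                         ┃    
■■■■■■                         ┃    
■■■■■■                         ┃    
■■■■■■                         ┃    
■■■■■■                         ┃    
━━━━━━━━━━━━━━┓                ┃    
OfLife        ┃                ┃    
──────────────┨                ┃    
0             ┃━━━━━━━━━━━━━━━━┛    
█····██·····██┃n     ┃              
··█·····█··███┃      ┃              
·███·█··█··█··┃      ┃              
·█···█········┃      ┃              


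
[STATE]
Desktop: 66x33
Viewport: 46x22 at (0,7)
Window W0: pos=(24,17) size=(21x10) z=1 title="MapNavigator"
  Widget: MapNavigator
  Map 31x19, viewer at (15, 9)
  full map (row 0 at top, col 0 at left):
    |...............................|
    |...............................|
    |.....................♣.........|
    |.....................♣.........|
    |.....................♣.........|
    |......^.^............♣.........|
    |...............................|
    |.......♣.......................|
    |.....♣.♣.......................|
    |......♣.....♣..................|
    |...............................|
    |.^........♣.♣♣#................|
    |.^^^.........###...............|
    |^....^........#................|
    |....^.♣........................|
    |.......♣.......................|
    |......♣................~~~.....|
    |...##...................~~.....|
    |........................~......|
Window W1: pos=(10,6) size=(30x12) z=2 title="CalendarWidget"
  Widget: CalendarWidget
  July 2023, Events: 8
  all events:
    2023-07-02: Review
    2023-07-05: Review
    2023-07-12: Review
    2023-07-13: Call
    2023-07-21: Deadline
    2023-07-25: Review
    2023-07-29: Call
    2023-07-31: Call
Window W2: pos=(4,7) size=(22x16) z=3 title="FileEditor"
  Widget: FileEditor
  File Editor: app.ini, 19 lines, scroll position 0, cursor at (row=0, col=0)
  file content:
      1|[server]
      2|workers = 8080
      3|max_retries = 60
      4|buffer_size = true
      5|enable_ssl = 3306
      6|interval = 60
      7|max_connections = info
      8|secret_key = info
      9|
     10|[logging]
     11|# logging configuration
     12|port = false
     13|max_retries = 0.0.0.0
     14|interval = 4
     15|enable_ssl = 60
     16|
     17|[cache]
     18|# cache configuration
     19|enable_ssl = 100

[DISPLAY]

    ┏━━━━━━━━━━━━━━━━━━━━┓             ┃      
    ┃ FileEditor         ┃─────────────┨      
    ┠────────────────────┨023          ┃      
    ┃█server]           ▲┃Sa Su        ┃      
    ┃workers = 8080     █┃ 1  2*       ┃      
    ┃max_retries = 60   ░┃  8  9       ┃      
    ┃buffer_size = true ░┃4 15 16      ┃      
    ┃enable_ssl = 3306  ░┃ 22 23       ┃      
    ┃interval = 60      ░┃ 29* 30      ┃      
    ┃max_connections = i░┃             ┃      
    ┃secret_key = info  ░┃━━━━━━━━━━━━━┛━━━━┓ 
    ┃                   ░┃MapNavigator      ┃ 
    ┃[logging]          ░┃──────────────────┨ 
    ┃# logging configura░┃..................┃ 
    ┃port = false       ▼┃♣.................┃ 
    ┗━━━━━━━━━━━━━━━━━━━━┛♣.................┃ 
                        ┃♣.....♣..@.........┃ 
                        ┃...................┃ 
                        ┃....♣.♣♣#..........┃ 
                        ┗━━━━━━━━━━━━━━━━━━━┛ 
                                              
                                              


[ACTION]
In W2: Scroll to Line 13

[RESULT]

    ┏━━━━━━━━━━━━━━━━━━━━┓             ┃      
    ┃ FileEditor         ┃─────────────┨      
    ┠────────────────────┨023          ┃      
    ┃secret_key = info  ▲┃Sa Su        ┃      
    ┃                   ░┃ 1  2*       ┃      
    ┃[logging]          ░┃  8  9       ┃      
    ┃# logging configura░┃4 15 16      ┃      
    ┃port = false       ░┃ 22 23       ┃      
    ┃max_retries = 0.0.0░┃ 29* 30      ┃      
    ┃interval = 4       ░┃             ┃      
    ┃enable_ssl = 60    ░┃━━━━━━━━━━━━━┛━━━━┓ 
    ┃                   ░┃MapNavigator      ┃ 
    ┃[cache]            ░┃──────────────────┨ 
    ┃# cache configurati█┃..................┃ 
    ┃enable_ssl = 100   ▼┃♣.................┃ 
    ┗━━━━━━━━━━━━━━━━━━━━┛♣.................┃ 
                        ┃♣.....♣..@.........┃ 
                        ┃...................┃ 
                        ┃....♣.♣♣#..........┃ 
                        ┗━━━━━━━━━━━━━━━━━━━┛ 
                                              
                                              


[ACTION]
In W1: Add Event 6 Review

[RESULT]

    ┏━━━━━━━━━━━━━━━━━━━━┓             ┃      
    ┃ FileEditor         ┃─────────────┨      
    ┠────────────────────┨023          ┃      
    ┃secret_key = info  ▲┃Sa Su        ┃      
    ┃                   ░┃ 1  2*       ┃      
    ┃[logging]          ░┃7  8  9      ┃      
    ┃# logging configura░┃4 15 16      ┃      
    ┃port = false       ░┃ 22 23       ┃      
    ┃max_retries = 0.0.0░┃ 29* 30      ┃      
    ┃interval = 4       ░┃             ┃      
    ┃enable_ssl = 60    ░┃━━━━━━━━━━━━━┛━━━━┓ 
    ┃                   ░┃MapNavigator      ┃ 
    ┃[cache]            ░┃──────────────────┨ 
    ┃# cache configurati█┃..................┃ 
    ┃enable_ssl = 100   ▼┃♣.................┃ 
    ┗━━━━━━━━━━━━━━━━━━━━┛♣.................┃ 
                        ┃♣.....♣..@.........┃ 
                        ┃...................┃ 
                        ┃....♣.♣♣#..........┃ 
                        ┗━━━━━━━━━━━━━━━━━━━┛ 
                                              
                                              


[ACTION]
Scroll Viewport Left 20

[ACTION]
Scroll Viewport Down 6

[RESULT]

    ┃                   ░┃ 1  2*       ┃      
    ┃[logging]          ░┃7  8  9      ┃      
    ┃# logging configura░┃4 15 16      ┃      
    ┃port = false       ░┃ 22 23       ┃      
    ┃max_retries = 0.0.0░┃ 29* 30      ┃      
    ┃interval = 4       ░┃             ┃      
    ┃enable_ssl = 60    ░┃━━━━━━━━━━━━━┛━━━━┓ 
    ┃                   ░┃MapNavigator      ┃ 
    ┃[cache]            ░┃──────────────────┨ 
    ┃# cache configurati█┃..................┃ 
    ┃enable_ssl = 100   ▼┃♣.................┃ 
    ┗━━━━━━━━━━━━━━━━━━━━┛♣.................┃ 
                        ┃♣.....♣..@.........┃ 
                        ┃...................┃ 
                        ┃....♣.♣♣#..........┃ 
                        ┗━━━━━━━━━━━━━━━━━━━┛ 
                                              
                                              
                                              
                                              
                                              
                                              


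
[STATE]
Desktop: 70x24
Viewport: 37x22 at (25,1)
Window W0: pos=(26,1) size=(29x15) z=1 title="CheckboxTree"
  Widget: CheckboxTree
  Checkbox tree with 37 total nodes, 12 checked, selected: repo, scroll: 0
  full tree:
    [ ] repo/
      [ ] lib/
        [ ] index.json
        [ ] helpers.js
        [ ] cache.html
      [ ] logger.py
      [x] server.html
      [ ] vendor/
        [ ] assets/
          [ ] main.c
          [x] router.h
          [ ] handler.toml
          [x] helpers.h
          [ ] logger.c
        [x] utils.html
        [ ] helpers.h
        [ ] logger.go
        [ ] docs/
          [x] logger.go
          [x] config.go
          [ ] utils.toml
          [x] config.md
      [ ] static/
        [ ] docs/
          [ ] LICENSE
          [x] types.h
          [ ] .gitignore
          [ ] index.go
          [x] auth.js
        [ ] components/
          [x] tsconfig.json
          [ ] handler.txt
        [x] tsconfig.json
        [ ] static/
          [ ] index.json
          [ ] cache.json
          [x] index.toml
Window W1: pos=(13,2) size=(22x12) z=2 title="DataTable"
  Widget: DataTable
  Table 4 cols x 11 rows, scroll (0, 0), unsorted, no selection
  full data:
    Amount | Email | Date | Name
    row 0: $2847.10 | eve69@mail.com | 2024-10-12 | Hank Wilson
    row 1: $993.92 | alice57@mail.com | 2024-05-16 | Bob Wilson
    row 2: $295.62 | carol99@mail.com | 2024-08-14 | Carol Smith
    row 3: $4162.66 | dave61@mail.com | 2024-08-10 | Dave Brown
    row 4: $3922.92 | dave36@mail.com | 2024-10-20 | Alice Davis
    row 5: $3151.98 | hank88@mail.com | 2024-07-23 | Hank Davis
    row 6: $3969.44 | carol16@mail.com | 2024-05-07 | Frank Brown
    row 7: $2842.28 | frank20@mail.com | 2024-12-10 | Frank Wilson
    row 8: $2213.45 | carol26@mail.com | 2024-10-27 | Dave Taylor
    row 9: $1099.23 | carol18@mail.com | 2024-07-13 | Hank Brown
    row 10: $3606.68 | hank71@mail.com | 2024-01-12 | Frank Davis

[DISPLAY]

 ┏━━━━━━━━━━━━━━━━━━━━━━━━━━━┓       
━━━━━━━━━┓xTree              ┃       
         ┃───────────────────┨       
─────────┨o/                 ┃       
ail      ┃ib/                ┃       
─────────┃ index.json        ┃       
e69@mail.┃ helpers.js        ┃       
ice57@mai┃ cache.html        ┃       
rol99@mai┃ogger.py           ┃       
ve61@mail┃erver.html         ┃       
ve36@mail┃endor/             ┃       
nk88@mail┃ assets/           ┃       
━━━━━━━━━┛ ] main.c          ┃       
 ┃       [x] router.h        ┃       
 ┗━━━━━━━━━━━━━━━━━━━━━━━━━━━┛       
                                     
                                     
                                     
                                     
                                     
                                     
                                     


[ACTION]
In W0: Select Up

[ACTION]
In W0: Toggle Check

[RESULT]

 ┏━━━━━━━━━━━━━━━━━━━━━━━━━━━┓       
━━━━━━━━━┓xTree              ┃       
         ┃───────────────────┨       
─────────┨o/                 ┃       
ail      ┃ib/                ┃       
─────────┃ index.json        ┃       
e69@mail.┃ helpers.js        ┃       
ice57@mai┃ cache.html        ┃       
rol99@mai┃ogger.py           ┃       
ve61@mail┃erver.html         ┃       
ve36@mail┃endor/             ┃       
nk88@mail┃ assets/           ┃       
━━━━━━━━━┛x] main.c          ┃       
 ┃       [x] router.h        ┃       
 ┗━━━━━━━━━━━━━━━━━━━━━━━━━━━┛       
                                     
                                     
                                     
                                     
                                     
                                     
                                     


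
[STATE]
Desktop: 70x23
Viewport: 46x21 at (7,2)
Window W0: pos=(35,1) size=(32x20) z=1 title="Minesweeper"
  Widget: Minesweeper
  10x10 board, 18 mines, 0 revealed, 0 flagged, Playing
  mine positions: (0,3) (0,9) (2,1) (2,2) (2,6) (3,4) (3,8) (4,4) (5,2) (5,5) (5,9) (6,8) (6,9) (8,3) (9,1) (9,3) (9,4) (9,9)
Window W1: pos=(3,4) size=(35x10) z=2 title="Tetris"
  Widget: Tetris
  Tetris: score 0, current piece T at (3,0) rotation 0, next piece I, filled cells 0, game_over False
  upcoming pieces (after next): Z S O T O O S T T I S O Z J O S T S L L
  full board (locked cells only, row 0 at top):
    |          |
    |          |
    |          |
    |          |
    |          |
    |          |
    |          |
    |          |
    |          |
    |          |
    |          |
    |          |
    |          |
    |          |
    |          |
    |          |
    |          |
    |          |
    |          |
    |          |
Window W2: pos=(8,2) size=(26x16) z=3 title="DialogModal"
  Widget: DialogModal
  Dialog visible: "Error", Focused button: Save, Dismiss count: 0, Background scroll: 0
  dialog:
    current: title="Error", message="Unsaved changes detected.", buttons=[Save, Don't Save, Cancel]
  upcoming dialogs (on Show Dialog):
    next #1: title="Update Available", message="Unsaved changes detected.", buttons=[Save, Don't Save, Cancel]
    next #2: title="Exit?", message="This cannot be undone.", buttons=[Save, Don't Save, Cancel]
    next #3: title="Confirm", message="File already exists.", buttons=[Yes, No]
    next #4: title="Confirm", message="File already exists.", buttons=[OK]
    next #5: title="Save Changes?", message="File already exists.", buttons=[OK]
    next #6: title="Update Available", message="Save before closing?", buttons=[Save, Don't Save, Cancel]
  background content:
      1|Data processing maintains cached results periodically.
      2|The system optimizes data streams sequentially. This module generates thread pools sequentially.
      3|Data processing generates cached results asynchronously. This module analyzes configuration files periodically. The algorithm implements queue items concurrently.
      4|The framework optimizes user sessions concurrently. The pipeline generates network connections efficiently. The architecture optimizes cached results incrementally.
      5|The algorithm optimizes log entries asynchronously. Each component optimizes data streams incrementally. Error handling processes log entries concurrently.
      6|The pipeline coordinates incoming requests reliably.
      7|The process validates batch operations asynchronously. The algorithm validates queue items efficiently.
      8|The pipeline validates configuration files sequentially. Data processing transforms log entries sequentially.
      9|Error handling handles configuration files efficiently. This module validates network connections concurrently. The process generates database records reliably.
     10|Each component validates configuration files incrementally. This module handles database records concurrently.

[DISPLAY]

 ┏━━━━━━━━━━━━━━━━━━━━━━━━┓ ┃ Minesweeper     
 ┃ DialogModal            ┃ ┠─────────────────
━┠────────────────────────┨━━━┓■■■■■■■■       
t┃Data processing maintain┃   ┃■■■■■■■■       
─┃The system optimizes dat┃───┨■■■■■■■■       
 ┃Data processing generate┃   ┃■■■■■■■■       
 ┃Th┌──────────────────┐s ┃   ┃■■■■■■■■       
 ┃Th│      Error       │s ┃   ┃■■■■■■■■       
 ┃Th│Unsaved changes de│es┃   ┃■■■■■■■■       
 ┃Th│[Save]  Don't Save│ba┃   ┃■■■■■■■■       
 ┃Th└──────────────────┘ c┃   ┃■■■■■■■■       
━┃Error handling handles c┃━━━┛■■■■■■■■       
 ┃Each component validates┃ ┃                 
 ┃                        ┃ ┃                 
 ┃                        ┃ ┃                 
 ┗━━━━━━━━━━━━━━━━━━━━━━━━┛ ┃                 
                            ┃                 
                            ┃                 
                            ┗━━━━━━━━━━━━━━━━━
                                              
                                              


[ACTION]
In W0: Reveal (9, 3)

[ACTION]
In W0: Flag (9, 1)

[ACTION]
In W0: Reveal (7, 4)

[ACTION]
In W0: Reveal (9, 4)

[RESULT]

 ┏━━━━━━━━━━━━━━━━━━━━━━━━┓ ┃ Minesweeper     
 ┃ DialogModal            ┃ ┠─────────────────
━┠────────────────────────┨━━━┓■✹■■■■■✹       
t┃Data processing maintain┃   ┃■■■■■■■■       
─┃The system optimizes dat┃───┨✹■■■✹■■■       
 ┃Data processing generate┃   ┃■■✹■■■✹■       
 ┃Th┌──────────────────┐s ┃   ┃■■✹■■■■■       
 ┃Th│      Error       │s ┃   ┃✹■■✹■■■✹       
 ┃Th│Unsaved changes de│es┃   ┃■■■■■■✹✹       
 ┃Th│[Save]  Don't Save│ba┃   ┃■■■■■■■■       
 ┃Th└──────────────────┘ c┃   ┃■✹■■■■■■       
━┃Error handling handles c┃━━━┛■✹✹■■■■✹       
 ┃Each component validates┃ ┃                 
 ┃                        ┃ ┃                 
 ┃                        ┃ ┃                 
 ┗━━━━━━━━━━━━━━━━━━━━━━━━┛ ┃                 
                            ┃                 
                            ┃                 
                            ┗━━━━━━━━━━━━━━━━━
                                              
                                              


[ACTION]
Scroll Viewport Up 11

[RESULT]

                                              
                            ┏━━━━━━━━━━━━━━━━━
 ┏━━━━━━━━━━━━━━━━━━━━━━━━┓ ┃ Minesweeper     
 ┃ DialogModal            ┃ ┠─────────────────
━┠────────────────────────┨━━━┓■✹■■■■■✹       
t┃Data processing maintain┃   ┃■■■■■■■■       
─┃The system optimizes dat┃───┨✹■■■✹■■■       
 ┃Data processing generate┃   ┃■■✹■■■✹■       
 ┃Th┌──────────────────┐s ┃   ┃■■✹■■■■■       
 ┃Th│      Error       │s ┃   ┃✹■■✹■■■✹       
 ┃Th│Unsaved changes de│es┃   ┃■■■■■■✹✹       
 ┃Th│[Save]  Don't Save│ba┃   ┃■■■■■■■■       
 ┃Th└──────────────────┘ c┃   ┃■✹■■■■■■       
━┃Error handling handles c┃━━━┛■✹✹■■■■✹       
 ┃Each component validates┃ ┃                 
 ┃                        ┃ ┃                 
 ┃                        ┃ ┃                 
 ┗━━━━━━━━━━━━━━━━━━━━━━━━┛ ┃                 
                            ┃                 
                            ┃                 
                            ┗━━━━━━━━━━━━━━━━━


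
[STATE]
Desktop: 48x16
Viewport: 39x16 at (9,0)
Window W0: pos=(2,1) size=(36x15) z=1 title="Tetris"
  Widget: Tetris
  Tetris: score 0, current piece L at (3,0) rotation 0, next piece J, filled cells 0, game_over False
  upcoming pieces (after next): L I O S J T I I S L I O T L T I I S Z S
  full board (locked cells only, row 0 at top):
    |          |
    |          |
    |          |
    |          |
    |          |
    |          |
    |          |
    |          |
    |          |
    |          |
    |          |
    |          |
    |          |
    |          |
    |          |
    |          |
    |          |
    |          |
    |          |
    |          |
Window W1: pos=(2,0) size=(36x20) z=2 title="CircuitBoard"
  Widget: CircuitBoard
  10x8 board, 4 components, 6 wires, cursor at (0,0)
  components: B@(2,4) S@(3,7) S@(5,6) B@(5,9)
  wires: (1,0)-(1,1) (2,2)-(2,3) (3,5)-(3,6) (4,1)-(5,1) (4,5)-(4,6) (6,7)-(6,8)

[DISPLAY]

━━━━━━━━━━━━━━━━━━━━━━━━━━━━┓          
itBoard                     ┃          
────────────────────────────┨          
 2 3 4 5 6 7 8 9            ┃          
                            ┃          
                            ┃          
─ ·                         ┃          
                            ┃          
      · ─ ·   B             ┃          
                            ┃          
                  · ─ ·   S ┃          
                            ┃          
  ·               · ─ ·     ┃          
  │                         ┃          
  ·                   S     ┃          
                            ┃          


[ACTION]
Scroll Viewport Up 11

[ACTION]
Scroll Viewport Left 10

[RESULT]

  ┏━━━━━━━━━━━━━━━━━━━━━━━━━━━━━━━━━━┓ 
  ┃ CircuitBoard                     ┃ 
  ┠──────────────────────────────────┨ 
  ┃   0 1 2 3 4 5 6 7 8 9            ┃ 
  ┃0  [.]                            ┃ 
  ┃                                  ┃ 
  ┃1   · ─ ·                         ┃ 
  ┃                                  ┃ 
  ┃2           · ─ ·   B             ┃ 
  ┃                                  ┃ 
  ┃3                       · ─ ·   S ┃ 
  ┃                                  ┃ 
  ┃4       ·               · ─ ·     ┃ 
  ┃        │                         ┃ 
  ┃5       ·                   S     ┃ 
  ┃                                  ┃ 


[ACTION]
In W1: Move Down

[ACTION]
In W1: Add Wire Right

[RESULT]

  ┏━━━━━━━━━━━━━━━━━━━━━━━━━━━━━━━━━━┓ 
  ┃ CircuitBoard                     ┃ 
  ┠──────────────────────────────────┨ 
  ┃   0 1 2 3 4 5 6 7 8 9            ┃ 
  ┃0                                 ┃ 
  ┃                                  ┃ 
  ┃1  [.]─ ·                         ┃ 
  ┃                                  ┃ 
  ┃2           · ─ ·   B             ┃ 
  ┃                                  ┃ 
  ┃3                       · ─ ·   S ┃ 
  ┃                                  ┃ 
  ┃4       ·               · ─ ·     ┃ 
  ┃        │                         ┃ 
  ┃5       ·                   S     ┃ 
  ┃                                  ┃ 


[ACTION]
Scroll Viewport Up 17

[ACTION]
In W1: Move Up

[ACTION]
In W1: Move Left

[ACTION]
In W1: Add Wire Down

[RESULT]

  ┏━━━━━━━━━━━━━━━━━━━━━━━━━━━━━━━━━━┓ 
  ┃ CircuitBoard                     ┃ 
  ┠──────────────────────────────────┨ 
  ┃   0 1 2 3 4 5 6 7 8 9            ┃ 
  ┃0  [.]                            ┃ 
  ┃    │                             ┃ 
  ┃1   · ─ ·                         ┃ 
  ┃                                  ┃ 
  ┃2           · ─ ·   B             ┃ 
  ┃                                  ┃ 
  ┃3                       · ─ ·   S ┃ 
  ┃                                  ┃ 
  ┃4       ·               · ─ ·     ┃ 
  ┃        │                         ┃ 
  ┃5       ·                   S     ┃ 
  ┃                                  ┃ 


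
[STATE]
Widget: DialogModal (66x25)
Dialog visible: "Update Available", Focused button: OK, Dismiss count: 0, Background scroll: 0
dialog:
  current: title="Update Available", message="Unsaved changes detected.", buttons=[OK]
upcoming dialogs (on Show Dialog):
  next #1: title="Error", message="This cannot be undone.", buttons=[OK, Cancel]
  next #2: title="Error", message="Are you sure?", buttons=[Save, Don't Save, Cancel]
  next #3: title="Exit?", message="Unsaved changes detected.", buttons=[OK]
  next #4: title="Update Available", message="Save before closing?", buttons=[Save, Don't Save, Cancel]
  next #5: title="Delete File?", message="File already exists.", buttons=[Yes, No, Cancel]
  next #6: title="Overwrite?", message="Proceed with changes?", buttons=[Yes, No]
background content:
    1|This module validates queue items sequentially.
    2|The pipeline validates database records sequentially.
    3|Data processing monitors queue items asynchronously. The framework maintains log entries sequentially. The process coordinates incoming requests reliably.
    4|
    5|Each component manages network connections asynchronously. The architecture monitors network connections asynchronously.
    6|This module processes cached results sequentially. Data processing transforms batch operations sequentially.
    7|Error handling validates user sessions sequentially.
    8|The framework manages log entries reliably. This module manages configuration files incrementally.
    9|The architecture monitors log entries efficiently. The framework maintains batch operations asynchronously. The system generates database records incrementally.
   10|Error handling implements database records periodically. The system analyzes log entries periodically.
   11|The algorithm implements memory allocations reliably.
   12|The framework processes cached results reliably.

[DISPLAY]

This module validates queue items sequentially.                   
The pipeline validates database records sequentially.             
Data processing monitors queue items asynchronously. The framework
                                                                  
Each component manages network connections asynchronously. The arc
This module processes cached results sequentially. Data processing
Error handling validates user sessions sequentially.              
The framework manages log entries reliably. This module manages co
The architecture monitors log entries efficiently. The framework m
Error handling implements database records periodically. The syste
The algorithm impl┌───────────────────────────┐iably.             
The framework proc│      Update Available     │.                  
                  │ Unsaved changes detected. │                   
                  │            [OK]           │                   
                  └───────────────────────────┘                   
                                                                  
                                                                  
                                                                  
                                                                  
                                                                  
                                                                  
                                                                  
                                                                  
                                                                  
                                                                  


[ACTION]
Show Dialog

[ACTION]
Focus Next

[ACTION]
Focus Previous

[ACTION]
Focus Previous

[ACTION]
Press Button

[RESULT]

This module validates queue items sequentially.                   
The pipeline validates database records sequentially.             
Data processing monitors queue items asynchronously. The framework
                                                                  
Each component manages network connections asynchronously. The arc
This module processes cached results sequentially. Data processing
Error handling validates user sessions sequentially.              
The framework manages log entries reliably. This module manages co
The architecture monitors log entries efficiently. The framework m
Error handling implements database records periodically. The syste
The algorithm implements memory allocations reliably.             
The framework processes cached results reliably.                  
                                                                  
                                                                  
                                                                  
                                                                  
                                                                  
                                                                  
                                                                  
                                                                  
                                                                  
                                                                  
                                                                  
                                                                  
                                                                  


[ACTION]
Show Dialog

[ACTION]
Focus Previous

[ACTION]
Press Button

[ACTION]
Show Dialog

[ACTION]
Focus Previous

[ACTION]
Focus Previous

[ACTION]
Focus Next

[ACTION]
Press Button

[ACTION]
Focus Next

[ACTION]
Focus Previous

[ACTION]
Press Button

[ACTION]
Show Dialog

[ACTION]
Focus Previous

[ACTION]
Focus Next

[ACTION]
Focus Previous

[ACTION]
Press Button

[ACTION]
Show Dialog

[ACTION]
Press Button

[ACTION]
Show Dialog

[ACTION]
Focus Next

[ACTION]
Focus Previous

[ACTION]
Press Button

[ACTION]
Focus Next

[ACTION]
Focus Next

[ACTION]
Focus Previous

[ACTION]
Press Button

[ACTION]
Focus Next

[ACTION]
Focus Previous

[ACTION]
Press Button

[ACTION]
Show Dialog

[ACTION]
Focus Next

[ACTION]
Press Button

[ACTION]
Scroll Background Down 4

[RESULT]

Each component manages network connections asynchronously. The arc
This module processes cached results sequentially. Data processing
Error handling validates user sessions sequentially.              
The framework manages log entries reliably. This module manages co
The architecture monitors log entries efficiently. The framework m
Error handling implements database records periodically. The syste
The algorithm implements memory allocations reliably.             
The framework processes cached results reliably.                  
                                                                  
                                                                  
                                                                  
                                                                  
                                                                  
                                                                  
                                                                  
                                                                  
                                                                  
                                                                  
                                                                  
                                                                  
                                                                  
                                                                  
                                                                  
                                                                  
                                                                  


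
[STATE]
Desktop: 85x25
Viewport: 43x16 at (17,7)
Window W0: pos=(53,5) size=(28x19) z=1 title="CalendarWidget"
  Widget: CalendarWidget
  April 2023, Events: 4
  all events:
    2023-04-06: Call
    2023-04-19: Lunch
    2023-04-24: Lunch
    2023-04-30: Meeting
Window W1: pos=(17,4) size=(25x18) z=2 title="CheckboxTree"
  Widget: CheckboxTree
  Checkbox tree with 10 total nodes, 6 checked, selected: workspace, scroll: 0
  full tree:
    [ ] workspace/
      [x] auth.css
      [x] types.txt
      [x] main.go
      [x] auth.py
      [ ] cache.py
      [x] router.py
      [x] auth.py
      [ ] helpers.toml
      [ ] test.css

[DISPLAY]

┃>[-] workspace/        ┃           ┠──────
┃   [x] auth.css        ┃           ┃      
┃   [x] types.txt       ┃           ┃Mo Tu 
┃   [x] main.go         ┃           ┃      
┃   [x] auth.py         ┃           ┃ 3  4 
┃   [ ] cache.py        ┃           ┃10 11 
┃   [x] router.py       ┃           ┃17 18 
┃   [x] auth.py         ┃           ┃24* 25
┃   [ ] helpers.toml    ┃           ┃      
┃   [ ] test.css        ┃           ┃      
┃                       ┃           ┃      
┃                       ┃           ┃      
┃                       ┃           ┃      
┃                       ┃           ┃      
┗━━━━━━━━━━━━━━━━━━━━━━━┛           ┃      
                                    ┃      


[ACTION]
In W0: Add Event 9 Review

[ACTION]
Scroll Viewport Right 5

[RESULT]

 workspace/        ┃           ┠───────────
x] auth.css        ┃           ┃        Apr
x] types.txt       ┃           ┃Mo Tu We Th
x] main.go         ┃           ┃           
x] auth.py         ┃           ┃ 3  4  5  6
 ] cache.py        ┃           ┃10 11 12 13
x] router.py       ┃           ┃17 18 19* 2
x] auth.py         ┃           ┃24* 25 26 2
 ] helpers.toml    ┃           ┃           
 ] test.css        ┃           ┃           
                   ┃           ┃           
                   ┃           ┃           
                   ┃           ┃           
                   ┃           ┃           
━━━━━━━━━━━━━━━━━━━┛           ┃           
                               ┃           


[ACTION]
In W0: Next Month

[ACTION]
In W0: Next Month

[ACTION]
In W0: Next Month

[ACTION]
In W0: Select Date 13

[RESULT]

 workspace/        ┃           ┠───────────
x] auth.css        ┃           ┃        Jul
x] types.txt       ┃           ┃Mo Tu We Th
x] main.go         ┃           ┃           
x] auth.py         ┃           ┃ 3  4  5  6
 ] cache.py        ┃           ┃10 11 12 [1
x] router.py       ┃           ┃17 18 19 20
x] auth.py         ┃           ┃24 25 26 27
 ] helpers.toml    ┃           ┃31         
 ] test.css        ┃           ┃           
                   ┃           ┃           
                   ┃           ┃           
                   ┃           ┃           
                   ┃           ┃           
━━━━━━━━━━━━━━━━━━━┛           ┃           
                               ┃           
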